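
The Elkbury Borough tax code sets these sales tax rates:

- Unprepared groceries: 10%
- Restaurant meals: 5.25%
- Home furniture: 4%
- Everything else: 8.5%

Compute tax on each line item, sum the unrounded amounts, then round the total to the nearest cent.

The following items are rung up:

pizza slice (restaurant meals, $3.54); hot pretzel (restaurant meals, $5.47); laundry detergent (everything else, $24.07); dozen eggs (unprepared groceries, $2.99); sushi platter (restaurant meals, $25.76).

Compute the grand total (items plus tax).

Pizza slice $3.54: restaurant meals → 5.25% → $0.18585
Hot pretzel $5.47: restaurant meals → 5.25% → $0.287175
Laundry detergent $24.07: everything else → 8.5% → $2.04595
Dozen eggs $2.99: unprepared groceries → 10% → $0.299
Sushi platter $25.76: restaurant meals → 5.25% → $1.3524
Subtotal = $61.83; unrounded tax = $4.170375 → $4.17; total due = $66.00

$66.00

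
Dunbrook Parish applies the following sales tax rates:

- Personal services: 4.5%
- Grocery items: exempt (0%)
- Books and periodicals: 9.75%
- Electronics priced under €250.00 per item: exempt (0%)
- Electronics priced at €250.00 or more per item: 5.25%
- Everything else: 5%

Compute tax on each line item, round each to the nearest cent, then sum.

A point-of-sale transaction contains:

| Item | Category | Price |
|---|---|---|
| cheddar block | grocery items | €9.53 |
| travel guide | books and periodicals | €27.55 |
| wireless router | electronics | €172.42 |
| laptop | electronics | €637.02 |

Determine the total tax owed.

Cheddar block €9.53: grocery items → 0% → €0.00
Travel guide €27.55: books and periodicals → 9.75% → €2.69
Wireless router €172.42: electronics, under €250.00 → 0% → €0.00
Laptop €637.02: electronics, €250.00 or more → 5.25% → €33.44
Total tax = €2.69 + €33.44 = €36.13

€36.13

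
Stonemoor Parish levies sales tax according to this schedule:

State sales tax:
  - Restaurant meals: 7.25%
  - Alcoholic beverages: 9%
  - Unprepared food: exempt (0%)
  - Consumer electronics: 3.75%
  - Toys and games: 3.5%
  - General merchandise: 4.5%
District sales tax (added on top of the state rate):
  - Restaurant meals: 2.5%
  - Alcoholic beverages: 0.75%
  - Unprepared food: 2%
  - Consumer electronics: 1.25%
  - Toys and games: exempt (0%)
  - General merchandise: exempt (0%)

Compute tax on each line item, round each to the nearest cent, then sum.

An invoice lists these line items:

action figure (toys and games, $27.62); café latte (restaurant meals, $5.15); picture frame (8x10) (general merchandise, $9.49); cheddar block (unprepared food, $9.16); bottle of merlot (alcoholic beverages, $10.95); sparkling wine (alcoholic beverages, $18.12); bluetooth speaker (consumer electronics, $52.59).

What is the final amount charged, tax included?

Action figure $27.62: toys and games → 3.5% + 0% district = 3.5% → $0.97
Café latte $5.15: restaurant meals → 7.25% + 2.5% district = 9.75% → $0.50
Picture frame (8x10) $9.49: general merchandise → 4.5% + 0% district = 4.5% → $0.43
Cheddar block $9.16: unprepared food → 0% + 2% district = 2% → $0.18
Bottle of merlot $10.95: alcoholic beverages → 9% + 0.75% district = 9.75% → $1.07
Sparkling wine $18.12: alcoholic beverages → 9% + 0.75% district = 9.75% → $1.77
Bluetooth speaker $52.59: consumer electronics → 3.75% + 1.25% district = 5% → $2.63
Subtotal = $133.08; tax = $7.55; total due = $140.63

$140.63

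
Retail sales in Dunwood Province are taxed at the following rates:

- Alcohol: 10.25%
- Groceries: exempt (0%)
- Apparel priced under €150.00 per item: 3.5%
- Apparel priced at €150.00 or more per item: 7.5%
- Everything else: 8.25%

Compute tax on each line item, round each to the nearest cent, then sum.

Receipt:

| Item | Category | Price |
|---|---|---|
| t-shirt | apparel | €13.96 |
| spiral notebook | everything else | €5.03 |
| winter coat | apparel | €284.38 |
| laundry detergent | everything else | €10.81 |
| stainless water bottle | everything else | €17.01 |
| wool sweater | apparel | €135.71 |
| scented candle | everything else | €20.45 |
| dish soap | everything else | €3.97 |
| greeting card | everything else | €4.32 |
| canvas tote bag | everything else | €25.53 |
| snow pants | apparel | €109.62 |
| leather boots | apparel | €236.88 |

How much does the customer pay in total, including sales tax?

T-shirt €13.96: apparel, under €150.00 → 3.5% → €0.49
Spiral notebook €5.03: everything else → 8.25% → €0.41
Winter coat €284.38: apparel, €150.00 or more → 7.5% → €21.33
Laundry detergent €10.81: everything else → 8.25% → €0.89
Stainless water bottle €17.01: everything else → 8.25% → €1.40
Wool sweater €135.71: apparel, under €150.00 → 3.5% → €4.75
Scented candle €20.45: everything else → 8.25% → €1.69
Dish soap €3.97: everything else → 8.25% → €0.33
Greeting card €4.32: everything else → 8.25% → €0.36
Canvas tote bag €25.53: everything else → 8.25% → €2.11
Snow pants €109.62: apparel, under €150.00 → 3.5% → €3.84
Leather boots €236.88: apparel, €150.00 or more → 7.5% → €17.77
Subtotal = €867.67; tax = €55.37; total due = €923.04

€923.04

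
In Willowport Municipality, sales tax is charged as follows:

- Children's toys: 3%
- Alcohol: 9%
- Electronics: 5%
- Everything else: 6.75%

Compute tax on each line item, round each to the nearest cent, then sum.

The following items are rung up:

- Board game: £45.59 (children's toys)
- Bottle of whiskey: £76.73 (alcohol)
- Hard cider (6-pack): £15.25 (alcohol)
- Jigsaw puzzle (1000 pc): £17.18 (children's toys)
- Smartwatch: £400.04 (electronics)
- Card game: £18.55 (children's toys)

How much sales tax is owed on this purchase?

£30.73

Board game £45.59: children's toys → 3% → £1.37
Bottle of whiskey £76.73: alcohol → 9% → £6.91
Hard cider (6-pack) £15.25: alcohol → 9% → £1.37
Jigsaw puzzle (1000 pc) £17.18: children's toys → 3% → £0.52
Smartwatch £400.04: electronics → 5% → £20.00
Card game £18.55: children's toys → 3% → £0.56
Total tax = £1.37 + £6.91 + £1.37 + £0.52 + £20.00 + £0.56 = £30.73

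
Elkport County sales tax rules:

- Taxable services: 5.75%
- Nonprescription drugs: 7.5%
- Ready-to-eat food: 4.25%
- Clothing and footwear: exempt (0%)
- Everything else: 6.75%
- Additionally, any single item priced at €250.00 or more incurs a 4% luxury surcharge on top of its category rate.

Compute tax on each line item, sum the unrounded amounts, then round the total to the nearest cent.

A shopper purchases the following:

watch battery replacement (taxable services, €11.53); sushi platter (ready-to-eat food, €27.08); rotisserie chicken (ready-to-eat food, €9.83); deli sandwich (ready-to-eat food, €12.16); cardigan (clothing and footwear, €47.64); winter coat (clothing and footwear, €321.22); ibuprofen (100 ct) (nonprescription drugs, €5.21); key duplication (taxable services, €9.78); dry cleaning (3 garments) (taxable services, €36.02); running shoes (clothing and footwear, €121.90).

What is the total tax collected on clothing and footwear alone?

Cardigan €47.64: clothing and footwear → 0% → €0.00
Winter coat €321.22: clothing and footwear → 0% + 4% surcharge = 4% → €12.8488
Running shoes €121.90: clothing and footwear → 0% → €0.00
Tax on clothing and footwear: unrounded sum = €12.8488 → €12.85

€12.85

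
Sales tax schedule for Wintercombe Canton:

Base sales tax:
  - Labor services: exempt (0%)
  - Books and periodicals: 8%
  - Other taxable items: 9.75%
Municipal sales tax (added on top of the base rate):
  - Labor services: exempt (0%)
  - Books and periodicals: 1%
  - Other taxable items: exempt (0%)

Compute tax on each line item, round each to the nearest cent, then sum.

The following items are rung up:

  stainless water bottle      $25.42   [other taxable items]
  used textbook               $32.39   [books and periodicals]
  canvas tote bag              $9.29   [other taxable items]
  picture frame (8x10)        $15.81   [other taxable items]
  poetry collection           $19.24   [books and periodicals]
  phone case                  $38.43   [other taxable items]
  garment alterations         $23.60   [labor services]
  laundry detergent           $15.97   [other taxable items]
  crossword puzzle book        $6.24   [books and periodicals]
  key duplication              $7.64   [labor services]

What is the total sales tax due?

$15.45

Stainless water bottle $25.42: other taxable items → 9.75% + 0% municipal = 9.75% → $2.48
Used textbook $32.39: books and periodicals → 8% + 1% municipal = 9% → $2.92
Canvas tote bag $9.29: other taxable items → 9.75% + 0% municipal = 9.75% → $0.91
Picture frame (8x10) $15.81: other taxable items → 9.75% + 0% municipal = 9.75% → $1.54
Poetry collection $19.24: books and periodicals → 8% + 1% municipal = 9% → $1.73
Phone case $38.43: other taxable items → 9.75% + 0% municipal = 9.75% → $3.75
Garment alterations $23.60: labor services → 0% + 0% municipal = 0% → $0.00
Laundry detergent $15.97: other taxable items → 9.75% + 0% municipal = 9.75% → $1.56
Crossword puzzle book $6.24: books and periodicals → 8% + 1% municipal = 9% → $0.56
Key duplication $7.64: labor services → 0% + 0% municipal = 0% → $0.00
Total tax = $2.48 + $2.92 + $0.91 + $1.54 + $1.73 + $3.75 + $1.56 + $0.56 = $15.45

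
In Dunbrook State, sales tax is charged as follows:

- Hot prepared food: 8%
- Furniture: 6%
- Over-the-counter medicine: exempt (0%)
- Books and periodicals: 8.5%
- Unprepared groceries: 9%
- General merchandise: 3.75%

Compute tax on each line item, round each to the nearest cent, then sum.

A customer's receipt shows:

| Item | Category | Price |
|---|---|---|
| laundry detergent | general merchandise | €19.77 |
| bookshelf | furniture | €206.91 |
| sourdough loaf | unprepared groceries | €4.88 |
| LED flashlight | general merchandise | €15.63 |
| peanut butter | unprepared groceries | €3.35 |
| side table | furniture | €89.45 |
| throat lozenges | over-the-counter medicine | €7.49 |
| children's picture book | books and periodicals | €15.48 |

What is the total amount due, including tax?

€384.13

Laundry detergent €19.77: general merchandise → 3.75% → €0.74
Bookshelf €206.91: furniture → 6% → €12.41
Sourdough loaf €4.88: unprepared groceries → 9% → €0.44
LED flashlight €15.63: general merchandise → 3.75% → €0.59
Peanut butter €3.35: unprepared groceries → 9% → €0.30
Side table €89.45: furniture → 6% → €5.37
Throat lozenges €7.49: over-the-counter medicine → 0% → €0.00
Children's picture book €15.48: books and periodicals → 8.5% → €1.32
Subtotal = €362.96; tax = €21.17; total due = €384.13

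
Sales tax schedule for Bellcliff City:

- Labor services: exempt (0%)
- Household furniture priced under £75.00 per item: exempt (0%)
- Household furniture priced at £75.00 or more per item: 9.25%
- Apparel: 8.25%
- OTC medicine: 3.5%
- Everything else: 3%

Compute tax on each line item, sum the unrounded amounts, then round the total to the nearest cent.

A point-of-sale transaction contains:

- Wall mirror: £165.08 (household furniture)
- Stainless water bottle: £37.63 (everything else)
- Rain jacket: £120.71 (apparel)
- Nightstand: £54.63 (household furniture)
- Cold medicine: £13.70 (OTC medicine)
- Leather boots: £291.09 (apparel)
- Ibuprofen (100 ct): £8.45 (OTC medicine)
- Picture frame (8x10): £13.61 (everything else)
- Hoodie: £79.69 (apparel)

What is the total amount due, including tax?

£842.72

Wall mirror £165.08: household furniture, £75.00 or more → 9.25% → £15.2699
Stainless water bottle £37.63: everything else → 3% → £1.1289
Rain jacket £120.71: apparel → 8.25% → £9.958575
Nightstand £54.63: household furniture, under £75.00 → 0% → £0.00
Cold medicine £13.70: OTC medicine → 3.5% → £0.4795
Leather boots £291.09: apparel → 8.25% → £24.014925
Ibuprofen (100 ct) £8.45: OTC medicine → 3.5% → £0.29575
Picture frame (8x10) £13.61: everything else → 3% → £0.4083
Hoodie £79.69: apparel → 8.25% → £6.574425
Subtotal = £784.59; unrounded tax = £58.130275 → £58.13; total due = £842.72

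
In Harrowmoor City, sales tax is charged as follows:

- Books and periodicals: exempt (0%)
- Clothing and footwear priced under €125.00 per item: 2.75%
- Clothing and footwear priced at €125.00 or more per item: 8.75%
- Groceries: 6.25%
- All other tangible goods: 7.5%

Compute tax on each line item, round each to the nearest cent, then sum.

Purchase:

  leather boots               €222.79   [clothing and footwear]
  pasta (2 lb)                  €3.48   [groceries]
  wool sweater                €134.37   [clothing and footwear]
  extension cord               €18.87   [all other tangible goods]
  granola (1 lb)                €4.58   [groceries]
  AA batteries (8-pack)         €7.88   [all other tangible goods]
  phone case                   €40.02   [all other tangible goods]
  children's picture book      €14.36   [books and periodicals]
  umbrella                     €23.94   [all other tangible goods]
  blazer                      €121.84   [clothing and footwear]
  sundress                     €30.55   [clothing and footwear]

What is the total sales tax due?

€42.76

Leather boots €222.79: clothing and footwear, €125.00 or more → 8.75% → €19.49
Pasta (2 lb) €3.48: groceries → 6.25% → €0.22
Wool sweater €134.37: clothing and footwear, €125.00 or more → 8.75% → €11.76
Extension cord €18.87: all other tangible goods → 7.5% → €1.42
Granola (1 lb) €4.58: groceries → 6.25% → €0.29
AA batteries (8-pack) €7.88: all other tangible goods → 7.5% → €0.59
Phone case €40.02: all other tangible goods → 7.5% → €3.00
Children's picture book €14.36: books and periodicals → 0% → €0.00
Umbrella €23.94: all other tangible goods → 7.5% → €1.80
Blazer €121.84: clothing and footwear, under €125.00 → 2.75% → €3.35
Sundress €30.55: clothing and footwear, under €125.00 → 2.75% → €0.84
Total tax = €19.49 + €0.22 + €11.76 + €1.42 + €0.29 + €0.59 + €3.00 + €1.80 + €3.35 + €0.84 = €42.76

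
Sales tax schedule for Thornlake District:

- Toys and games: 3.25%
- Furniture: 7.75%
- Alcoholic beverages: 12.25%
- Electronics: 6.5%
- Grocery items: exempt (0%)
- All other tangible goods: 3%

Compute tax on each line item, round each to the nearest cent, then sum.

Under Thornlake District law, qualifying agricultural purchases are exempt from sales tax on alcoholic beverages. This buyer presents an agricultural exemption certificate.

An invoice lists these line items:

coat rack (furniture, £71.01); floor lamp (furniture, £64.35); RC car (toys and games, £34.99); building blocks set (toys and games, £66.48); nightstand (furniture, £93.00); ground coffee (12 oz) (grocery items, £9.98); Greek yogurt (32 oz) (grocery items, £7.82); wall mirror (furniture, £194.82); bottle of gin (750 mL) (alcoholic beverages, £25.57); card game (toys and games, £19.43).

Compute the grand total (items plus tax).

Coat rack £71.01: furniture → 7.75% → £5.50
Floor lamp £64.35: furniture → 7.75% → £4.99
RC car £34.99: toys and games → 3.25% → £1.14
Building blocks set £66.48: toys and games → 3.25% → £2.16
Nightstand £93.00: furniture → 7.75% → £7.21
Ground coffee (12 oz) £9.98: grocery items → 0% → £0.00
Greek yogurt (32 oz) £7.82: grocery items → 0% → £0.00
Wall mirror £194.82: furniture → 7.75% → £15.10
Bottle of gin (750 mL) £25.57: alcoholic beverages, buyer-exempt → 0% → £0.00
Card game £19.43: toys and games → 3.25% → £0.63
Subtotal = £587.45; tax = £36.73; total due = £624.18

£624.18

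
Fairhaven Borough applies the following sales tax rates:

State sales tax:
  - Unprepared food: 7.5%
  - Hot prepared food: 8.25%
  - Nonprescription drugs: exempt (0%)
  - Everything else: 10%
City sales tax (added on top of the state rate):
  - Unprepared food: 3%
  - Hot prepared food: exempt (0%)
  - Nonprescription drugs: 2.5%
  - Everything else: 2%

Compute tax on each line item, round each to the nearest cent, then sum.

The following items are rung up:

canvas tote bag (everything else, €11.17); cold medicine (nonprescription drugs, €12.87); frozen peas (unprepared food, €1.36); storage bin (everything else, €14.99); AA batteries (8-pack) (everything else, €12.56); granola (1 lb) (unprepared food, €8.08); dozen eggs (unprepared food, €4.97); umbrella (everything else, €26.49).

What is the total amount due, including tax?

Canvas tote bag €11.17: everything else → 10% + 2% city = 12% → €1.34
Cold medicine €12.87: nonprescription drugs → 0% + 2.5% city = 2.5% → €0.32
Frozen peas €1.36: unprepared food → 7.5% + 3% city = 10.5% → €0.14
Storage bin €14.99: everything else → 10% + 2% city = 12% → €1.80
AA batteries (8-pack) €12.56: everything else → 10% + 2% city = 12% → €1.51
Granola (1 lb) €8.08: unprepared food → 7.5% + 3% city = 10.5% → €0.85
Dozen eggs €4.97: unprepared food → 7.5% + 3% city = 10.5% → €0.52
Umbrella €26.49: everything else → 10% + 2% city = 12% → €3.18
Subtotal = €92.49; tax = €9.66; total due = €102.15

€102.15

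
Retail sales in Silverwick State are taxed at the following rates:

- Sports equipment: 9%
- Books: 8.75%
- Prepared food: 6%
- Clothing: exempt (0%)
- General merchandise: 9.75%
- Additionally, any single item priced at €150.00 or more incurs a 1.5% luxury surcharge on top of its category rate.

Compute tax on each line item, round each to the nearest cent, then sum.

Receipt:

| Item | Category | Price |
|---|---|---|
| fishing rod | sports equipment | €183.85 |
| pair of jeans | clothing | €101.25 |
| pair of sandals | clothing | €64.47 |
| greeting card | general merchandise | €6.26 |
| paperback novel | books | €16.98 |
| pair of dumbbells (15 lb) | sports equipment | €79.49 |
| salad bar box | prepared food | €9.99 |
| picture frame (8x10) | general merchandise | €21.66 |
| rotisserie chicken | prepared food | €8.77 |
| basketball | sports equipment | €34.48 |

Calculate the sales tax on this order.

Fishing rod €183.85: sports equipment → 9% + 1.5% surcharge = 10.5% → €19.30
Pair of jeans €101.25: clothing → 0% → €0.00
Pair of sandals €64.47: clothing → 0% → €0.00
Greeting card €6.26: general merchandise → 9.75% → €0.61
Paperback novel €16.98: books → 8.75% → €1.49
Pair of dumbbells (15 lb) €79.49: sports equipment → 9% → €7.15
Salad bar box €9.99: prepared food → 6% → €0.60
Picture frame (8x10) €21.66: general merchandise → 9.75% → €2.11
Rotisserie chicken €8.77: prepared food → 6% → €0.53
Basketball €34.48: sports equipment → 9% → €3.10
Total tax = €19.30 + €0.61 + €1.49 + €7.15 + €0.60 + €2.11 + €0.53 + €3.10 = €34.89

€34.89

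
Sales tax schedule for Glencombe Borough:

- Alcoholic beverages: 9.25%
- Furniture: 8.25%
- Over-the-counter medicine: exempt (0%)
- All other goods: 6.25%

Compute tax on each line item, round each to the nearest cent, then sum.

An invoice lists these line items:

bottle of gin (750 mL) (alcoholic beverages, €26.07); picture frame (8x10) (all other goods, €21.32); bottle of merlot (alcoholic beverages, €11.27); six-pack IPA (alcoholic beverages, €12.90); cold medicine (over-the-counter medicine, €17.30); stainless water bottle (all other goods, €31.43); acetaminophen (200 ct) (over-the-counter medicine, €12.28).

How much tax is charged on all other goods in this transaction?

€3.29

Picture frame (8x10) €21.32: all other goods → 6.25% → €1.33
Stainless water bottle €31.43: all other goods → 6.25% → €1.96
Tax on all other goods = €1.33 + €1.96 = €3.29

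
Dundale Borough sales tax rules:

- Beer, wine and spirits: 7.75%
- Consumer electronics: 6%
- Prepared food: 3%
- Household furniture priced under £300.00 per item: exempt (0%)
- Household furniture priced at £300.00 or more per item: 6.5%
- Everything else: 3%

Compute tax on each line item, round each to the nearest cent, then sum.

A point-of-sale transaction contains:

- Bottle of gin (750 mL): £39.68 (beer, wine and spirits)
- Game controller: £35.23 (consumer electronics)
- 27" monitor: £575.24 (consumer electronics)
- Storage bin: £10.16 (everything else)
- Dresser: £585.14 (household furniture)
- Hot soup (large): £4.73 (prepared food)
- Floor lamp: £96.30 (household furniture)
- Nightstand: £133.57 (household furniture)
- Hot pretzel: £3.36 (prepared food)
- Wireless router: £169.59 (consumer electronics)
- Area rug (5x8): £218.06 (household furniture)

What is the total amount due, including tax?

£1959.51

Bottle of gin (750 mL) £39.68: beer, wine and spirits → 7.75% → £3.08
Game controller £35.23: consumer electronics → 6% → £2.11
27" monitor £575.24: consumer electronics → 6% → £34.51
Storage bin £10.16: everything else → 3% → £0.30
Dresser £585.14: household furniture, £300.00 or more → 6.5% → £38.03
Hot soup (large) £4.73: prepared food → 3% → £0.14
Floor lamp £96.30: household furniture, under £300.00 → 0% → £0.00
Nightstand £133.57: household furniture, under £300.00 → 0% → £0.00
Hot pretzel £3.36: prepared food → 3% → £0.10
Wireless router £169.59: consumer electronics → 6% → £10.18
Area rug (5x8) £218.06: household furniture, under £300.00 → 0% → £0.00
Subtotal = £1871.06; tax = £88.45; total due = £1959.51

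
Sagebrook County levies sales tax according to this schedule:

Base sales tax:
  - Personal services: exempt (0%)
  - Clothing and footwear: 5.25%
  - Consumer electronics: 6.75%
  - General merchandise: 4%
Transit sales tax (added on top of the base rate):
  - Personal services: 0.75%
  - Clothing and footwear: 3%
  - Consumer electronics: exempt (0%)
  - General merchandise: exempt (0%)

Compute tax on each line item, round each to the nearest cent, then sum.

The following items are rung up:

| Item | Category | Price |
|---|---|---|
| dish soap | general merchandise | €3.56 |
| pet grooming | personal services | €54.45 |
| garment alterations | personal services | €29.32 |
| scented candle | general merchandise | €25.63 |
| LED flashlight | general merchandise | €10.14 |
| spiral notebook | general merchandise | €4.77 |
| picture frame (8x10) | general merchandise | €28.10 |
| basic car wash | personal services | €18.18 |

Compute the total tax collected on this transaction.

Dish soap €3.56: general merchandise → 4% + 0% transit = 4% → €0.14
Pet grooming €54.45: personal services → 0% + 0.75% transit = 0.75% → €0.41
Garment alterations €29.32: personal services → 0% + 0.75% transit = 0.75% → €0.22
Scented candle €25.63: general merchandise → 4% + 0% transit = 4% → €1.03
LED flashlight €10.14: general merchandise → 4% + 0% transit = 4% → €0.41
Spiral notebook €4.77: general merchandise → 4% + 0% transit = 4% → €0.19
Picture frame (8x10) €28.10: general merchandise → 4% + 0% transit = 4% → €1.12
Basic car wash €18.18: personal services → 0% + 0.75% transit = 0.75% → €0.14
Total tax = €0.14 + €0.41 + €0.22 + €1.03 + €0.41 + €0.19 + €1.12 + €0.14 = €3.66

€3.66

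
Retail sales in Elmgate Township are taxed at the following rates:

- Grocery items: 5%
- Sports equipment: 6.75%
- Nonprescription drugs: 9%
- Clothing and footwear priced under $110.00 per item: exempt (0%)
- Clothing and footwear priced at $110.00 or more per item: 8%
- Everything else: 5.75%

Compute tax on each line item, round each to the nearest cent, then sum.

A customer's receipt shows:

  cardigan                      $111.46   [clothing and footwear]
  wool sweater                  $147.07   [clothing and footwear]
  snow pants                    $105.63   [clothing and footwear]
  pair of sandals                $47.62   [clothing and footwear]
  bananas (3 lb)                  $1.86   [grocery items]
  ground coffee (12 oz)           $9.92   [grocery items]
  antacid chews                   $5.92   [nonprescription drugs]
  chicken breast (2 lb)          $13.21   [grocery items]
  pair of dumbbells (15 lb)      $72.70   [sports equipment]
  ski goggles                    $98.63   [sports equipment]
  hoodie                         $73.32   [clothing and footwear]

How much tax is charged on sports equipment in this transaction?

Pair of dumbbells (15 lb) $72.70: sports equipment → 6.75% → $4.91
Ski goggles $98.63: sports equipment → 6.75% → $6.66
Tax on sports equipment = $4.91 + $6.66 = $11.57

$11.57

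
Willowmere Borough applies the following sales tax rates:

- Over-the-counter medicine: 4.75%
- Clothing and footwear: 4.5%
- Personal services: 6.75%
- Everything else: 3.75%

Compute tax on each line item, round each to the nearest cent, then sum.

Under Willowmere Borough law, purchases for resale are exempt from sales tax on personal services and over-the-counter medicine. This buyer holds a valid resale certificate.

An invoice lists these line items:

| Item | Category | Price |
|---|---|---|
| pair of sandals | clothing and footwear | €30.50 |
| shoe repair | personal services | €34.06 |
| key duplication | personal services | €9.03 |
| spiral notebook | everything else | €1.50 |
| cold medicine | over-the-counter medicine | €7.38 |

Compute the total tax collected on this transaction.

Pair of sandals €30.50: clothing and footwear → 4.5% → €1.37
Shoe repair €34.06: personal services, buyer-exempt → 0% → €0.00
Key duplication €9.03: personal services, buyer-exempt → 0% → €0.00
Spiral notebook €1.50: everything else → 3.75% → €0.06
Cold medicine €7.38: over-the-counter medicine, buyer-exempt → 0% → €0.00
Total tax = €1.37 + €0.06 = €1.43

€1.43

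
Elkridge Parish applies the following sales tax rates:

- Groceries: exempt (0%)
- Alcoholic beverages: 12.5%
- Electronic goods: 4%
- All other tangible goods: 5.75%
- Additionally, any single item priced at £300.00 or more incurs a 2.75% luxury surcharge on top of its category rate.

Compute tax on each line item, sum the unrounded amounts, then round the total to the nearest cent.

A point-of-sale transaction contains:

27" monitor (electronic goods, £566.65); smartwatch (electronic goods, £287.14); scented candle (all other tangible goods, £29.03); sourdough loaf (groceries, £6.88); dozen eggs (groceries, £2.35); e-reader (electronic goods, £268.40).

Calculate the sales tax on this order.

27" monitor £566.65: electronic goods → 4% + 2.75% surcharge = 6.75% → £38.248875
Smartwatch £287.14: electronic goods → 4% → £11.4856
Scented candle £29.03: all other tangible goods → 5.75% → £1.669225
Sourdough loaf £6.88: groceries → 0% → £0.00
Dozen eggs £2.35: groceries → 0% → £0.00
E-reader £268.40: electronic goods → 4% → £10.736
Unrounded tax sum = £62.1397 → £62.14

£62.14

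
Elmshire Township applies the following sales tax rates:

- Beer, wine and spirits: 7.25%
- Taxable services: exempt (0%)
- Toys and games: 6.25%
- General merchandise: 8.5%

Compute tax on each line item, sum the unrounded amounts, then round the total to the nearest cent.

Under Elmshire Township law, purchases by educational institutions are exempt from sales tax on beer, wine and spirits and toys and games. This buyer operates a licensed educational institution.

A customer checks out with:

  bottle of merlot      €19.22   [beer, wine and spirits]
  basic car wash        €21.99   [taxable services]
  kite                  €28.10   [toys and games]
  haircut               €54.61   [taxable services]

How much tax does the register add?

€0.00

Bottle of merlot €19.22: beer, wine and spirits, buyer-exempt → 0% → €0.00
Basic car wash €21.99: taxable services → 0% → €0.00
Kite €28.10: toys and games, buyer-exempt → 0% → €0.00
Haircut €54.61: taxable services → 0% → €0.00
Unrounded tax sum = €0.00 → €0.00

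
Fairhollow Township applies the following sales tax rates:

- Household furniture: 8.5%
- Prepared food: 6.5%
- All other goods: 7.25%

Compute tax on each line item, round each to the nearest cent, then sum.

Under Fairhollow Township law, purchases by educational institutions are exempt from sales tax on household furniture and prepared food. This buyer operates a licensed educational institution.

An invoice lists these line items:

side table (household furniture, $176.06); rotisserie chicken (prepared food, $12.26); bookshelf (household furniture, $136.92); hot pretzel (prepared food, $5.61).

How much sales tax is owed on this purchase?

Side table $176.06: household furniture, buyer-exempt → 0% → $0.00
Rotisserie chicken $12.26: prepared food, buyer-exempt → 0% → $0.00
Bookshelf $136.92: household furniture, buyer-exempt → 0% → $0.00
Hot pretzel $5.61: prepared food, buyer-exempt → 0% → $0.00
Total tax = $0.00

$0.00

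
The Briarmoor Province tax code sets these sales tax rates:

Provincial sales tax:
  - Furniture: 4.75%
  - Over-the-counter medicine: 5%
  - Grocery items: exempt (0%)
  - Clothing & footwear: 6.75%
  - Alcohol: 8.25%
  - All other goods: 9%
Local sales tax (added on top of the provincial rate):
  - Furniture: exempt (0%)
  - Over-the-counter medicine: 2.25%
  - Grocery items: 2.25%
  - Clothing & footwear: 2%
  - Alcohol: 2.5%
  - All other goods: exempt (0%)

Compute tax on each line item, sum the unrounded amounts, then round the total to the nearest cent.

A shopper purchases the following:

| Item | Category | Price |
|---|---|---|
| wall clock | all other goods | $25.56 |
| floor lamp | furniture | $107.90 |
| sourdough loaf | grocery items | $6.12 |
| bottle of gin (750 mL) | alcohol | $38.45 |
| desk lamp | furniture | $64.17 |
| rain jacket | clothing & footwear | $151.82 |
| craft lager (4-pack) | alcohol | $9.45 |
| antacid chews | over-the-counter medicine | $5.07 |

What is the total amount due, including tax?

$437.95

Wall clock $25.56: all other goods → 9% + 0% local = 9% → $2.3004
Floor lamp $107.90: furniture → 4.75% + 0% local = 4.75% → $5.12525
Sourdough loaf $6.12: grocery items → 0% + 2.25% local = 2.25% → $0.1377
Bottle of gin (750 mL) $38.45: alcohol → 8.25% + 2.5% local = 10.75% → $4.133375
Desk lamp $64.17: furniture → 4.75% + 0% local = 4.75% → $3.048075
Rain jacket $151.82: clothing & footwear → 6.75% + 2% local = 8.75% → $13.28425
Craft lager (4-pack) $9.45: alcohol → 8.25% + 2.5% local = 10.75% → $1.015875
Antacid chews $5.07: over-the-counter medicine → 5% + 2.25% local = 7.25% → $0.367575
Subtotal = $408.54; unrounded tax = $29.4125 → $29.41; total due = $437.95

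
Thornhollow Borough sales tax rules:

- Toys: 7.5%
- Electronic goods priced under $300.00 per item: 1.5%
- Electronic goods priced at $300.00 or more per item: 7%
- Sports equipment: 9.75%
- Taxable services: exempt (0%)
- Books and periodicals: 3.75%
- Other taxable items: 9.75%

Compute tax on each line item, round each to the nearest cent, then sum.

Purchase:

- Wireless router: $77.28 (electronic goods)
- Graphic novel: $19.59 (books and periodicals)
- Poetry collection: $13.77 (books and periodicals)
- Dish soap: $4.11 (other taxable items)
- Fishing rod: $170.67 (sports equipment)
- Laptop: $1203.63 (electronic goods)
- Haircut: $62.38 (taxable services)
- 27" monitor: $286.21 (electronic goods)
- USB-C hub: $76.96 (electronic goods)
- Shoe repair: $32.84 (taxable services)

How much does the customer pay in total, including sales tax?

Wireless router $77.28: electronic goods, under $300.00 → 1.5% → $1.16
Graphic novel $19.59: books and periodicals → 3.75% → $0.73
Poetry collection $13.77: books and periodicals → 3.75% → $0.52
Dish soap $4.11: other taxable items → 9.75% → $0.40
Fishing rod $170.67: sports equipment → 9.75% → $16.64
Laptop $1203.63: electronic goods, $300.00 or more → 7% → $84.25
Haircut $62.38: taxable services → 0% → $0.00
27" monitor $286.21: electronic goods, under $300.00 → 1.5% → $4.29
USB-C hub $76.96: electronic goods, under $300.00 → 1.5% → $1.15
Shoe repair $32.84: taxable services → 0% → $0.00
Subtotal = $1947.44; tax = $109.14; total due = $2056.58

$2056.58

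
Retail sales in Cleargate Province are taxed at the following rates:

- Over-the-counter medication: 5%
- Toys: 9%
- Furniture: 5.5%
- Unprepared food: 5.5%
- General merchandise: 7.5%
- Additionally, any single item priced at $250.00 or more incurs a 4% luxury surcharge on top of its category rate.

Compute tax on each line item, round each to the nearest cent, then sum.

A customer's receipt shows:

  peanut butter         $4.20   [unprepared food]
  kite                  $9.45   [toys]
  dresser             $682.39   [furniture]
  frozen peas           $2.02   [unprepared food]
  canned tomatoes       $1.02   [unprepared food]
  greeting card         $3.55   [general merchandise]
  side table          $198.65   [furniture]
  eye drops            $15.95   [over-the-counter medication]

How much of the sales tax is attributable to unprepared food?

$0.40

Peanut butter $4.20: unprepared food → 5.5% → $0.23
Frozen peas $2.02: unprepared food → 5.5% → $0.11
Canned tomatoes $1.02: unprepared food → 5.5% → $0.06
Tax on unprepared food = $0.23 + $0.11 + $0.06 = $0.40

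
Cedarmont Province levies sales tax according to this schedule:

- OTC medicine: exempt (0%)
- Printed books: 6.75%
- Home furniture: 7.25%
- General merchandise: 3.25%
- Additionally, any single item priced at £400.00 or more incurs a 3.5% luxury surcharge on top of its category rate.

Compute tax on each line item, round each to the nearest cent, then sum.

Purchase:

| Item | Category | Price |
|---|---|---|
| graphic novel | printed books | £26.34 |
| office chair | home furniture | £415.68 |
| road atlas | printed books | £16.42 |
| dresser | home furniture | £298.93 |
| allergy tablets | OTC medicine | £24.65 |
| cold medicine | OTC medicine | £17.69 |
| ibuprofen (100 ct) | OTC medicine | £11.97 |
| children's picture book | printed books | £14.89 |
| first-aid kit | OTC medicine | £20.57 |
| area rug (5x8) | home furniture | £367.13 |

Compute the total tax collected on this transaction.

£96.88

Graphic novel £26.34: printed books → 6.75% → £1.78
Office chair £415.68: home furniture → 7.25% + 3.5% surcharge = 10.75% → £44.69
Road atlas £16.42: printed books → 6.75% → £1.11
Dresser £298.93: home furniture → 7.25% → £21.67
Allergy tablets £24.65: OTC medicine → 0% → £0.00
Cold medicine £17.69: OTC medicine → 0% → £0.00
Ibuprofen (100 ct) £11.97: OTC medicine → 0% → £0.00
Children's picture book £14.89: printed books → 6.75% → £1.01
First-aid kit £20.57: OTC medicine → 0% → £0.00
Area rug (5x8) £367.13: home furniture → 7.25% → £26.62
Total tax = £1.78 + £44.69 + £1.11 + £21.67 + £1.01 + £26.62 = £96.88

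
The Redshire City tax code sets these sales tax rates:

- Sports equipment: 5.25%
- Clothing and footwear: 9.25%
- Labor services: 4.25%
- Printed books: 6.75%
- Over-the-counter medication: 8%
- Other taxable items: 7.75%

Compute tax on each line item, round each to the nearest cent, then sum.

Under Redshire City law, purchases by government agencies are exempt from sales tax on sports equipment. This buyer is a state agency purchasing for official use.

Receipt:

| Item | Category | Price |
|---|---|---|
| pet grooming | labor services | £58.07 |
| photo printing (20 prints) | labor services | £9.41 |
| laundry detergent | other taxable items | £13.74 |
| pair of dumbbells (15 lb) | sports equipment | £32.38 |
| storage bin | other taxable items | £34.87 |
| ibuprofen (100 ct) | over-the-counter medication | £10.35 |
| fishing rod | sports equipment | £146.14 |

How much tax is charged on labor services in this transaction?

Pet grooming £58.07: labor services → 4.25% → £2.47
Photo printing (20 prints) £9.41: labor services → 4.25% → £0.40
Tax on labor services = £2.47 + £0.40 = £2.87

£2.87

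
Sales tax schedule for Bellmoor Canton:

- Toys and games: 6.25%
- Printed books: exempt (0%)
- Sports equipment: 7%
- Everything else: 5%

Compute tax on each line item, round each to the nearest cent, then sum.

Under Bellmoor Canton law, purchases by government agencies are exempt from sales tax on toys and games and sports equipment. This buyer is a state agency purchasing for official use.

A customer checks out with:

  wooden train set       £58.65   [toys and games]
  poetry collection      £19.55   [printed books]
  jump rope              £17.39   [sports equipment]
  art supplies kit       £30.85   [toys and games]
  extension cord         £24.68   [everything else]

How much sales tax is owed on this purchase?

Wooden train set £58.65: toys and games, buyer-exempt → 0% → £0.00
Poetry collection £19.55: printed books → 0% → £0.00
Jump rope £17.39: sports equipment, buyer-exempt → 0% → £0.00
Art supplies kit £30.85: toys and games, buyer-exempt → 0% → £0.00
Extension cord £24.68: everything else → 5% → £1.23
Total tax = £1.23

£1.23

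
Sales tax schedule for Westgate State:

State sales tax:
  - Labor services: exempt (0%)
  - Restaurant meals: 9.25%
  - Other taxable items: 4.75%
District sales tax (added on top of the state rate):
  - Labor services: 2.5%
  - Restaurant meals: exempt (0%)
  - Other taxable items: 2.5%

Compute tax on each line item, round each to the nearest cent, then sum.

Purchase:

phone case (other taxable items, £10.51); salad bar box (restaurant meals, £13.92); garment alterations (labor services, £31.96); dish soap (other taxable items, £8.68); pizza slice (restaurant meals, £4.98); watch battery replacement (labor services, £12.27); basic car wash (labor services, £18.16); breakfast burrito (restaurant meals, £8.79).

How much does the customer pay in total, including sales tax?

Phone case £10.51: other taxable items → 4.75% + 2.5% district = 7.25% → £0.76
Salad bar box £13.92: restaurant meals → 9.25% + 0% district = 9.25% → £1.29
Garment alterations £31.96: labor services → 0% + 2.5% district = 2.5% → £0.80
Dish soap £8.68: other taxable items → 4.75% + 2.5% district = 7.25% → £0.63
Pizza slice £4.98: restaurant meals → 9.25% + 0% district = 9.25% → £0.46
Watch battery replacement £12.27: labor services → 0% + 2.5% district = 2.5% → £0.31
Basic car wash £18.16: labor services → 0% + 2.5% district = 2.5% → £0.45
Breakfast burrito £8.79: restaurant meals → 9.25% + 0% district = 9.25% → £0.81
Subtotal = £109.27; tax = £5.51; total due = £114.78

£114.78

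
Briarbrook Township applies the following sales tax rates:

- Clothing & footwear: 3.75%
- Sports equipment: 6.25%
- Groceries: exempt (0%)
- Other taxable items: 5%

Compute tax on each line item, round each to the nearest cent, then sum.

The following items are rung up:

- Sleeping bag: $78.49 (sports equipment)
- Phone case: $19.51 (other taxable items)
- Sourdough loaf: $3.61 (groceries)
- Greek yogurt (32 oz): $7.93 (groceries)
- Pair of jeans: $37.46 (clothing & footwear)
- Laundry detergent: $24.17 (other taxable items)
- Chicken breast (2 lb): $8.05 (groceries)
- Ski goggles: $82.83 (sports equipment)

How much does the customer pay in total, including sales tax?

Sleeping bag $78.49: sports equipment → 6.25% → $4.91
Phone case $19.51: other taxable items → 5% → $0.98
Sourdough loaf $3.61: groceries → 0% → $0.00
Greek yogurt (32 oz) $7.93: groceries → 0% → $0.00
Pair of jeans $37.46: clothing & footwear → 3.75% → $1.40
Laundry detergent $24.17: other taxable items → 5% → $1.21
Chicken breast (2 lb) $8.05: groceries → 0% → $0.00
Ski goggles $82.83: sports equipment → 6.25% → $5.18
Subtotal = $262.05; tax = $13.68; total due = $275.73

$275.73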